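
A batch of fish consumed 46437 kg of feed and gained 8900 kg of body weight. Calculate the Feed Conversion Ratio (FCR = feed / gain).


FCR = feed consumed / weight gained
FCR = 46437 kg / 8900 kg = 5.21764

5.21764


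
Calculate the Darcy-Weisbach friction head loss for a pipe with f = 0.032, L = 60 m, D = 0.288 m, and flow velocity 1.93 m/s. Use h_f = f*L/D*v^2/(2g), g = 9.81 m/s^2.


v^2 = 1.93^2 = 3.7249 m^2/s^2
L/D = 60/0.288 = 208.33333
h_f = f*(L/D)*v^2/(2g) = 0.032 * 208.33333 * 3.7249 / 19.62 = 1.26568 m

1.26568 m


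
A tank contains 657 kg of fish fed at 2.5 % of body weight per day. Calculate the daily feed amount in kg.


Feeding rate fraction = 2.5% / 100 = 0.025
Daily feed = 657 kg * 0.025 = 16.425 kg/day

16.425 kg/day


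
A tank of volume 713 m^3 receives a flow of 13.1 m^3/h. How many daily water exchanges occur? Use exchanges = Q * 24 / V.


Daily flow volume = 13.1 m^3/h * 24 h = 314.4 m^3/day
Exchanges = daily flow / tank volume = 314.4 / 713 = 0.440954 exchanges/day

0.440954 exchanges/day


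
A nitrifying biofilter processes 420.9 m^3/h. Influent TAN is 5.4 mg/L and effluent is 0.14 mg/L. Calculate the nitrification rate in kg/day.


Concentration drop: TAN_in - TAN_out = 5.4 - 0.14 = 5.26 mg/L
Hourly TAN removed = Q * dTAN = 420.9 m^3/h * 5.26 mg/L = 2213.934 g/h  (m^3/h * mg/L = g/h)
Daily TAN removed = 2213.934 * 24 = 53134.416 g/day
Convert to kg/day: 53134.416 / 1000 = 53.134416 kg/day

53.134416 kg/day


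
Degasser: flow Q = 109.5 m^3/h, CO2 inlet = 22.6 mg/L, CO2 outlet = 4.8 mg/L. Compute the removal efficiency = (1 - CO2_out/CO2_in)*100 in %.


CO2_out / CO2_in = 4.8 / 22.6 = 0.21238938
Fraction remaining = 0.21238938
efficiency = (1 - 0.21238938) * 100 = 78.7611 %

78.7611 %


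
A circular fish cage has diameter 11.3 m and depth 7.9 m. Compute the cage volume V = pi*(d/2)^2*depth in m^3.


r = d/2 = 11.3/2 = 5.65 m
Base area = pi*r^2 = pi*5.65^2 = 100.28749 m^2
Volume = 100.28749 * 7.9 = 792.271 m^3

792.271 m^3


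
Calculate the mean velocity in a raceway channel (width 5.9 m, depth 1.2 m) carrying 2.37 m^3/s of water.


Cross-sectional area = W * d = 5.9 * 1.2 = 7.08 m^2
Velocity = Q / A = 2.37 / 7.08 = 0.334746 m/s

0.334746 m/s


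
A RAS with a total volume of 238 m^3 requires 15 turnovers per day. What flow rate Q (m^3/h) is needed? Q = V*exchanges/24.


Daily recirculation volume = 238 m^3 * 15 = 3570 m^3/day
Flow rate Q = daily volume / 24 h = 3570 / 24 = 148.75 m^3/h

148.75 m^3/h


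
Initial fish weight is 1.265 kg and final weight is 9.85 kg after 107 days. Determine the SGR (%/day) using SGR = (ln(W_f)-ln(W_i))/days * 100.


ln(W_f) = ln(9.85) = 2.2874715
ln(W_i) = ln(1.265) = 0.23507212
ln(W_f) - ln(W_i) = 2.2874715 - 0.23507212 = 2.0523994
SGR = 2.0523994 / 107 * 100 = 1.91813 %/day

1.91813 %/day


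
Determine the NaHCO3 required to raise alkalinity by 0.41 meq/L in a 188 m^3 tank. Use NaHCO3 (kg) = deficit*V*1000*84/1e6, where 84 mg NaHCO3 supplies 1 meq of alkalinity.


Tank volume in L = 188 m^3 * 1000 = 188000 L
Total meq required = 0.41 meq/L * 188000 L = 77080 meq
NaHCO3 mass = 77080 meq * 84 mg/meq / 1e6 = 6.47472 kg

6.47472 kg


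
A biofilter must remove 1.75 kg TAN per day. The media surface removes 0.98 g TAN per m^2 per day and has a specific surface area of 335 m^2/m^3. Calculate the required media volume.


A = 1.75*1000 / 0.98 = 1785.7143 m^2
V = 1785.7143 / 335 = 5.33049

5.33049 m^3


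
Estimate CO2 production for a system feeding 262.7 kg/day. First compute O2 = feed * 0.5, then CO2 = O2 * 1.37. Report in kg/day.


O2 = 262.7 * 0.5 = 131.35
CO2 = 131.35 * 1.37 = 179.9495

179.9495 kg/day


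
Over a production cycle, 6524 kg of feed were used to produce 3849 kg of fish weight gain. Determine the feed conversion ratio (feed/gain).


FCR = feed consumed / weight gained
FCR = 6524 kg / 3849 kg = 1.69499

1.69499


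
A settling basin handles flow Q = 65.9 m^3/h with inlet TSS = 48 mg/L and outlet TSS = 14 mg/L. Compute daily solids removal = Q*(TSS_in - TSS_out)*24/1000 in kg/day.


Concentration drop: TSS_in - TSS_out = 48 - 14 = 34 mg/L
Hourly solids removed = Q * dTSS = 65.9 m^3/h * 34 mg/L = 2240.6 g/h  (m^3/h * mg/L = g/h)
Daily solids removed = 2240.6 * 24 = 53774.4 g/day
Convert g to kg: 53774.4 / 1000 = 53.7744 kg/day

53.7744 kg/day


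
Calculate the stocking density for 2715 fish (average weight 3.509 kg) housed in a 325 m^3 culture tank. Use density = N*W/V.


Total biomass = 2715 fish * 3.509 kg = 9526.935 kg
Density = total biomass / volume = 9526.935 / 325 = 29.3136 kg/m^3

29.3136 kg/m^3


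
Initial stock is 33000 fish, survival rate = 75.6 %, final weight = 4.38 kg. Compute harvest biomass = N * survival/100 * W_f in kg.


Survivors = 33000 * 75.6/100 = 24948 fish
Harvest biomass = survivors * W_f = 24948 * 4.38 = 109272.24 kg

109272.24 kg


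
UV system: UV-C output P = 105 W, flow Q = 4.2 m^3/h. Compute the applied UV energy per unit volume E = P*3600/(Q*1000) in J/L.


Energy delivered per hour = 105 W * 3600 s = 378000 J/h
Volume treated per hour = 4.2 m^3/h * 1000 = 4200 L/h
dose = 378000 / 4200 = 90 J/L

90 J/L


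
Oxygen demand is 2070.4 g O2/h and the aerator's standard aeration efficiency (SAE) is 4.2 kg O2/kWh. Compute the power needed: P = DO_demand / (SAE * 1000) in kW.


SAE in g O2/kWh = 4.2 * 1000 = 4200 g/kWh
P = DO_demand / SAE_g = 2070.4 / 4200 = 0.492952 kW

0.492952 kW


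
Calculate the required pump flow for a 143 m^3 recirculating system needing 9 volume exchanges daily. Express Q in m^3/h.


Daily recirculation volume = 143 m^3 * 9 = 1287 m^3/day
Flow rate Q = daily volume / 24 h = 1287 / 24 = 53.625 m^3/h

53.625 m^3/h


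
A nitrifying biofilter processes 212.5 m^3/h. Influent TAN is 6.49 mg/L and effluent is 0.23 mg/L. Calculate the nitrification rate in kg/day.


Concentration drop: TAN_in - TAN_out = 6.49 - 0.23 = 6.26 mg/L
Hourly TAN removed = Q * dTAN = 212.5 m^3/h * 6.26 mg/L = 1330.25 g/h  (m^3/h * mg/L = g/h)
Daily TAN removed = 1330.25 * 24 = 31926 g/day
Convert to kg/day: 31926 / 1000 = 31.926 kg/day

31.926 kg/day


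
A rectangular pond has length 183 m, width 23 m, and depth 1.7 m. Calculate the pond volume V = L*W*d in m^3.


Base area = L * W = 183 * 23 = 4209 m^2
Volume = area * depth = 4209 * 1.7 = 7155.3 m^3

7155.3 m^3


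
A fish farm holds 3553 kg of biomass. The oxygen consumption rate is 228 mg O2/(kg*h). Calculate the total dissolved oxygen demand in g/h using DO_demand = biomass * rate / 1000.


Total O2 consumption (mg/h) = 3553 kg * 228 mg/(kg*h) = 810084 mg/h
Convert to g/h: 810084 / 1000 = 810.084 g/h

810.084 g/h


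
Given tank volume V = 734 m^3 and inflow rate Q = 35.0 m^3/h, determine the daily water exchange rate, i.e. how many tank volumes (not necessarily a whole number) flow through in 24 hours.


Daily flow volume = 35.0 m^3/h * 24 h = 840 m^3/day
Exchanges = daily flow / tank volume = 840 / 734 = 1.14441 exchanges/day

1.14441 exchanges/day


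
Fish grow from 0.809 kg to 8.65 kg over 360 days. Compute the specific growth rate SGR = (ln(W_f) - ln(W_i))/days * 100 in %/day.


ln(W_f) = ln(8.65) = 2.1575593
ln(W_i) = ln(0.809) = -0.21195636
ln(W_f) - ln(W_i) = 2.1575593 - -0.21195636 = 2.3695157
SGR = 2.3695157 / 360 * 100 = 0.658199 %/day

0.658199 %/day


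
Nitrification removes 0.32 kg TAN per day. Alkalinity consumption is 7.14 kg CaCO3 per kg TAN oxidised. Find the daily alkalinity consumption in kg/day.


Alkalinity factor: 7.14 kg CaCO3 consumed per kg TAN nitrified
alk = 0.32 kg TAN * 7.14 = 2.2848 kg CaCO3/day

2.2848 kg CaCO3/day


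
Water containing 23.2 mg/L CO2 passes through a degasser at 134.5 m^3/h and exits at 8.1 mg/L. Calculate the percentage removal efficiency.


CO2_out / CO2_in = 8.1 / 23.2 = 0.34913793
Fraction remaining = 0.34913793
efficiency = (1 - 0.34913793) * 100 = 65.0862 %

65.0862 %


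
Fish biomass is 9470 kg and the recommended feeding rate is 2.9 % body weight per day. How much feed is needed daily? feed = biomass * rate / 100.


Feeding rate fraction = 2.9% / 100 = 0.029
Daily feed = 9470 kg * 0.029 = 274.63 kg/day

274.63 kg/day


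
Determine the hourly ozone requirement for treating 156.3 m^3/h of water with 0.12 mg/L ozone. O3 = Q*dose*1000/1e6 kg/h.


O3 demand (mg/h) = Q * dose * 1000 = 156.3 * 0.12 * 1000 = 18756 mg/h
Convert mg to kg: 18756 / 1e6 = 0.018756 kg/h

0.018756 kg/h


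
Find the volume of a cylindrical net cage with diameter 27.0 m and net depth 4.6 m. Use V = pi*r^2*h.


r = d/2 = 27.0/2 = 13.5 m
Base area = pi*r^2 = pi*13.5^2 = 572.55526 m^2
Volume = 572.55526 * 4.6 = 2633.75 m^3

2633.75 m^3


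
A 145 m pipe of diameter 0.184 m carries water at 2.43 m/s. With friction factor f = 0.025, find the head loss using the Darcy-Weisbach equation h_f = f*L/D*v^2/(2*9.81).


v^2 = 2.43^2 = 5.9049 m^2/s^2
L/D = 145/0.184 = 788.04348
h_f = f*(L/D)*v^2/(2g) = 0.025 * 788.04348 * 5.9049 / 19.62 = 5.9293 m

5.9293 m


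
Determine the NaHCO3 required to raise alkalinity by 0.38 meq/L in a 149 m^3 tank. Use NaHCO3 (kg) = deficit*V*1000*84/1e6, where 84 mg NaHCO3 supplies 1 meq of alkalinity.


Tank volume in L = 149 m^3 * 1000 = 149000 L
Total meq required = 0.38 meq/L * 149000 L = 56620 meq
NaHCO3 mass = 56620 meq * 84 mg/meq / 1e6 = 4.75608 kg

4.75608 kg


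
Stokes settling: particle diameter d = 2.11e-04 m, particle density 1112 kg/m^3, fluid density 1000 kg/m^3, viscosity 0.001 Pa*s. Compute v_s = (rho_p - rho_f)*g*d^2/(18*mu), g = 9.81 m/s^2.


Density difference: rho_p - rho_f = 1112 - 1000 = 112 kg/m^3
d^2 = (2.11e-04)^2 = 4.4521e-08 m^2
Numerator = (rho_p - rho_f) * g * d^2 = 112 * 9.81 * 4.4521e-08 = 4.8916113e-05
Denominator = 18 * mu = 18 * 0.001 = 0.018
v_s = 4.8916113e-05 / 0.018 = 0.00271756 m/s
Check: Re = rho_f * v_s * d / mu = 1000 * 0.00271756 * 2.11e-04 / 0.001 = 0.573 < 1, so Stokes' law applies.

0.00271756 m/s


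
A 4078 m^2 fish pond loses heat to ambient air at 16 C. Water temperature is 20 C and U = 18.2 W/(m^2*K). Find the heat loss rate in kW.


Temperature difference dT = 20 - 16 = 4 K
Heat loss (W) = U * A * dT = 18.2 * 4078 * 4 = 296878.4 W
Convert to kW: 296878.4 / 1000 = 296.8784 kW

296.8784 kW


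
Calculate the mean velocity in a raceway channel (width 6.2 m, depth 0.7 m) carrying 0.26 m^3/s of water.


Cross-sectional area = W * d = 6.2 * 0.7 = 4.34 m^2
Velocity = Q / A = 0.26 / 4.34 = 0.0599078 m/s

0.0599078 m/s


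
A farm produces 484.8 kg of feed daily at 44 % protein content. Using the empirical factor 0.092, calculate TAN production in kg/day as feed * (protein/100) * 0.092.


Protein in feed = 484.8 * 44/100 = 213.312 kg/day
TAN = protein * 0.092 = 213.312 * 0.092 = 19.624704 kg/day

19.624704 kg/day


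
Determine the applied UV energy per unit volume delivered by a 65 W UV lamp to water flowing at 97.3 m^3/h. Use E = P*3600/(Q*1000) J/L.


Energy delivered per hour = 65 W * 3600 s = 234000 J/h
Volume treated per hour = 97.3 m^3/h * 1000 = 97300 L/h
dose = 234000 / 97300 = 2.40493 J/L

2.40493 J/L


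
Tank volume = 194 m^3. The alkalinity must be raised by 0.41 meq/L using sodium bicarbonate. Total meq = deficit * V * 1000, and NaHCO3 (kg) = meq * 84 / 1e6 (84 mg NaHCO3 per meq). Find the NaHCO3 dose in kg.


Tank volume in L = 194 m^3 * 1000 = 194000 L
Total meq required = 0.41 meq/L * 194000 L = 79540 meq
NaHCO3 mass = 79540 meq * 84 mg/meq / 1e6 = 6.68136 kg

6.68136 kg


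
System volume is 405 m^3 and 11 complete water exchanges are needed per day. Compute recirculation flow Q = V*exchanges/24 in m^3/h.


Daily recirculation volume = 405 m^3 * 11 = 4455 m^3/day
Flow rate Q = daily volume / 24 h = 4455 / 24 = 185.625 m^3/h

185.625 m^3/h


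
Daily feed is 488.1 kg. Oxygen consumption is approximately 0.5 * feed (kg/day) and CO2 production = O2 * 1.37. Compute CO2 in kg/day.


O2 = 488.1 * 0.5 = 244.05
CO2 = 244.05 * 1.37 = 334.3485

334.3485 kg/day


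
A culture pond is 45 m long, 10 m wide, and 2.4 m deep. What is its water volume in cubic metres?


Base area = L * W = 45 * 10 = 450 m^2
Volume = area * depth = 450 * 2.4 = 1080 m^3

1080 m^3


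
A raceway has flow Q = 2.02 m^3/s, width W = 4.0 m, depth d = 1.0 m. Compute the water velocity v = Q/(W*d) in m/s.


Cross-sectional area = W * d = 4.0 * 1.0 = 4 m^2
Velocity = Q / A = 2.02 / 4 = 0.505 m/s

0.505 m/s


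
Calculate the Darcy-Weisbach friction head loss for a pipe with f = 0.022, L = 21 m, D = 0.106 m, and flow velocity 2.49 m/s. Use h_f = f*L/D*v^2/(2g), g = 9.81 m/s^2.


v^2 = 2.49^2 = 6.2001 m^2/s^2
L/D = 21/0.106 = 198.11321
h_f = f*(L/D)*v^2/(2g) = 0.022 * 198.11321 * 6.2001 / 19.62 = 1.37732 m

1.37732 m


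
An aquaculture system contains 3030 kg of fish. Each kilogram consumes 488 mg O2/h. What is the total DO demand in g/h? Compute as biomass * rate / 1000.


Total O2 consumption (mg/h) = 3030 kg * 488 mg/(kg*h) = 1478640 mg/h
Convert to g/h: 1478640 / 1000 = 1478.64 g/h

1478.64 g/h


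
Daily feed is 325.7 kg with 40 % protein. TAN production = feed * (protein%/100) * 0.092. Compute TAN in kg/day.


Protein in feed = 325.7 * 40/100 = 130.28 kg/day
TAN = protein * 0.092 = 130.28 * 0.092 = 11.98576 kg/day

11.98576 kg/day


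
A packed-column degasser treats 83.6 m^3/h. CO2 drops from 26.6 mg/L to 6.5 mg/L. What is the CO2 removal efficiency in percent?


CO2_out / CO2_in = 6.5 / 26.6 = 0.2443609
Fraction remaining = 0.2443609
efficiency = (1 - 0.2443609) * 100 = 75.5639 %

75.5639 %


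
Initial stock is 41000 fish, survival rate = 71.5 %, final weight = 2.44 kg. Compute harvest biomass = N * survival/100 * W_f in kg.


Survivors = 41000 * 71.5/100 = 29315 fish
Harvest biomass = survivors * W_f = 29315 * 2.44 = 71528.6 kg

71528.6 kg


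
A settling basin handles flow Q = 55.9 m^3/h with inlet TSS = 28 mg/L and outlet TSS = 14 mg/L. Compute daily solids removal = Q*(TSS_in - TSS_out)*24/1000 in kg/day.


Concentration drop: TSS_in - TSS_out = 28 - 14 = 14 mg/L
Hourly solids removed = Q * dTSS = 55.9 m^3/h * 14 mg/L = 782.6 g/h  (m^3/h * mg/L = g/h)
Daily solids removed = 782.6 * 24 = 18782.4 g/day
Convert g to kg: 18782.4 / 1000 = 18.7824 kg/day

18.7824 kg/day


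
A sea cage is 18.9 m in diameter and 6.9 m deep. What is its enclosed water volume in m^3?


r = d/2 = 18.9/2 = 9.45 m
Base area = pi*r^2 = pi*9.45^2 = 280.55208 m^2
Volume = 280.55208 * 6.9 = 1935.81 m^3

1935.81 m^3


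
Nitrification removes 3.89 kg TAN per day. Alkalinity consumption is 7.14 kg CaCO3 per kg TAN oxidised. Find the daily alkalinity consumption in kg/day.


Alkalinity factor: 7.14 kg CaCO3 consumed per kg TAN nitrified
alk = 3.89 kg TAN * 7.14 = 27.7746 kg CaCO3/day

27.7746 kg CaCO3/day


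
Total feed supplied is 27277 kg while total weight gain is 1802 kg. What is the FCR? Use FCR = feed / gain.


FCR = feed consumed / weight gained
FCR = 27277 kg / 1802 kg = 15.1371

15.1371


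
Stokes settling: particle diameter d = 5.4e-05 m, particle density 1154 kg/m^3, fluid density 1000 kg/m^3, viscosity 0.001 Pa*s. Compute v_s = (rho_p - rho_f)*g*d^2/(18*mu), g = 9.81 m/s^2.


Density difference: rho_p - rho_f = 1154 - 1000 = 154 kg/m^3
d^2 = (5.4e-05)^2 = 2.916e-09 m^2
Numerator = (rho_p - rho_f) * g * d^2 = 154 * 9.81 * 2.916e-09 = 4.4053178e-06
Denominator = 18 * mu = 18 * 0.001 = 0.018
v_s = 4.4053178e-06 / 0.018 = 2.4474e-04 m/s
Check: Re = rho_f * v_s * d / mu = 1000 * 2.4474e-04 * 5.4e-05 / 0.001 = 0.0132 < 1, so Stokes' law applies.

2.4474e-04 m/s


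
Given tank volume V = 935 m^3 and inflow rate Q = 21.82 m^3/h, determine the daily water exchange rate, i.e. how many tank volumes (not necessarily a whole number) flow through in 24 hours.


Daily flow volume = 21.82 m^3/h * 24 h = 523.68 m^3/day
Exchanges = daily flow / tank volume = 523.68 / 935 = 0.560086 exchanges/day

0.560086 exchanges/day


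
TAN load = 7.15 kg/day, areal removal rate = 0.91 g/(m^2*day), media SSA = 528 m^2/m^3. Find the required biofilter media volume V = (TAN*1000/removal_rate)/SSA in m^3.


A = 7.15*1000 / 0.91 = 7857.1429 m^2
V = 7857.1429 / 528 = 14.881

14.881 m^3


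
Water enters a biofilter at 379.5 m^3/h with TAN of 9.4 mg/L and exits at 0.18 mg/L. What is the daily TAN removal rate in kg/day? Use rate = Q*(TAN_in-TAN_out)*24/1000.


Concentration drop: TAN_in - TAN_out = 9.4 - 0.18 = 9.22 mg/L
Hourly TAN removed = Q * dTAN = 379.5 m^3/h * 9.22 mg/L = 3498.99 g/h  (m^3/h * mg/L = g/h)
Daily TAN removed = 3498.99 * 24 = 83975.76 g/day
Convert to kg/day: 83975.76 / 1000 = 83.97576 kg/day

83.97576 kg/day


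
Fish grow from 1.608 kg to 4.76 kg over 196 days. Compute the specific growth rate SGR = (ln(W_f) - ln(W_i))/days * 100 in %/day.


ln(W_f) = ln(4.76) = 1.5602477
ln(W_i) = ln(1.608) = 0.47499117
ln(W_f) - ln(W_i) = 1.5602477 - 0.47499117 = 1.0852565
SGR = 1.0852565 / 196 * 100 = 0.553702 %/day

0.553702 %/day


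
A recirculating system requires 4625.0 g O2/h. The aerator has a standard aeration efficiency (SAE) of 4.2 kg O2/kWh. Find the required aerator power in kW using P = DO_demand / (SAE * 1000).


SAE in g O2/kWh = 4.2 * 1000 = 4200 g/kWh
P = DO_demand / SAE_g = 4625.0 / 4200 = 1.10119 kW

1.10119 kW


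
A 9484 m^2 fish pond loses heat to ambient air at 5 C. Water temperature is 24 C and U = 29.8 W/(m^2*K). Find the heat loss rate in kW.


Temperature difference dT = 24 - 5 = 19 K
Heat loss (W) = U * A * dT = 29.8 * 9484 * 19 = 5369840.8 W
Convert to kW: 5369840.8 / 1000 = 5369.8408 kW

5369.8408 kW


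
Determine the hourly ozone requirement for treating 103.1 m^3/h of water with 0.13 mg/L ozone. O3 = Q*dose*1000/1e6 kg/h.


O3 demand (mg/h) = Q * dose * 1000 = 103.1 * 0.13 * 1000 = 13403 mg/h
Convert mg to kg: 13403 / 1e6 = 0.013403 kg/h

0.013403 kg/h


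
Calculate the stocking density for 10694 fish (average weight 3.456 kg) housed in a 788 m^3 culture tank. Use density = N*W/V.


Total biomass = 10694 fish * 3.456 kg = 36958.464 kg
Density = total biomass / volume = 36958.464 / 788 = 46.9016 kg/m^3

46.9016 kg/m^3


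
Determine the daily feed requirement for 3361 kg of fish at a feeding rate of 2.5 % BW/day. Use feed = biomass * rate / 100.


Feeding rate fraction = 2.5% / 100 = 0.025
Daily feed = 3361 kg * 0.025 = 84.025 kg/day

84.025 kg/day


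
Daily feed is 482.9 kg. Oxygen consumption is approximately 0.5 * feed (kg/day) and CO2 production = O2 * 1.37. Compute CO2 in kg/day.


O2 = 482.9 * 0.5 = 241.45
CO2 = 241.45 * 1.37 = 330.7865

330.7865 kg/day


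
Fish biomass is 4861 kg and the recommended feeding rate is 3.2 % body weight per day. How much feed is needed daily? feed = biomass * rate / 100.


Feeding rate fraction = 3.2% / 100 = 0.032
Daily feed = 4861 kg * 0.032 = 155.552 kg/day

155.552 kg/day


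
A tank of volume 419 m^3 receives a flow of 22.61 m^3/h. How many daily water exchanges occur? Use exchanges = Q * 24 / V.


Daily flow volume = 22.61 m^3/h * 24 h = 542.64 m^3/day
Exchanges = daily flow / tank volume = 542.64 / 419 = 1.29508 exchanges/day

1.29508 exchanges/day


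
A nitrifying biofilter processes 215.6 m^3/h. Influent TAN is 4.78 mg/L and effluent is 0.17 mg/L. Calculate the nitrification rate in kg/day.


Concentration drop: TAN_in - TAN_out = 4.78 - 0.17 = 4.61 mg/L
Hourly TAN removed = Q * dTAN = 215.6 m^3/h * 4.61 mg/L = 993.916 g/h  (m^3/h * mg/L = g/h)
Daily TAN removed = 993.916 * 24 = 23853.984 g/day
Convert to kg/day: 23853.984 / 1000 = 23.853984 kg/day

23.853984 kg/day


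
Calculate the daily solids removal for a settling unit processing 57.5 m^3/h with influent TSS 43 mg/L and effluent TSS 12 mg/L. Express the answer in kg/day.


Concentration drop: TSS_in - TSS_out = 43 - 12 = 31 mg/L
Hourly solids removed = Q * dTSS = 57.5 m^3/h * 31 mg/L = 1782.5 g/h  (m^3/h * mg/L = g/h)
Daily solids removed = 1782.5 * 24 = 42780 g/day
Convert g to kg: 42780 / 1000 = 42.78 kg/day

42.78 kg/day


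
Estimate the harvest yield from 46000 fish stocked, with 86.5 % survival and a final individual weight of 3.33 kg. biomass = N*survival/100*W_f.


Survivors = 46000 * 86.5/100 = 39790 fish
Harvest biomass = survivors * W_f = 39790 * 3.33 = 132500.7 kg

132500.7 kg


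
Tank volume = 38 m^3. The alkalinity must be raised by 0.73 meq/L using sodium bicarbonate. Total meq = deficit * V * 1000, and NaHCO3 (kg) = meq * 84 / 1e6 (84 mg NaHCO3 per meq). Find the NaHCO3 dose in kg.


Tank volume in L = 38 m^3 * 1000 = 38000 L
Total meq required = 0.73 meq/L * 38000 L = 27740 meq
NaHCO3 mass = 27740 meq * 84 mg/meq / 1e6 = 2.33016 kg

2.33016 kg


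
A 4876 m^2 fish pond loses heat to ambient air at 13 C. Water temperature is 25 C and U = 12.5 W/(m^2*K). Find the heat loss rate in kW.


Temperature difference dT = 25 - 13 = 12 K
Heat loss (W) = U * A * dT = 12.5 * 4876 * 12 = 731400 W
Convert to kW: 731400 / 1000 = 731.4 kW

731.4 kW


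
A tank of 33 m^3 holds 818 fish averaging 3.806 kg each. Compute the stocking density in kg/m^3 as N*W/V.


Total biomass = 818 fish * 3.806 kg = 3113.308 kg
Density = total biomass / volume = 3113.308 / 33 = 94.3427 kg/m^3

94.3427 kg/m^3


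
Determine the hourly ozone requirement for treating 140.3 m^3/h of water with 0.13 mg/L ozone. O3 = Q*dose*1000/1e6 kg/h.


O3 demand (mg/h) = Q * dose * 1000 = 140.3 * 0.13 * 1000 = 18239 mg/h
Convert mg to kg: 18239 / 1e6 = 0.018239 kg/h

0.018239 kg/h


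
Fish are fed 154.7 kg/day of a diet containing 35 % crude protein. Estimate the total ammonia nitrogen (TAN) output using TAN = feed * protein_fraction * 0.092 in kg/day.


Protein in feed = 154.7 * 35/100 = 54.145 kg/day
TAN = protein * 0.092 = 54.145 * 0.092 = 4.98134 kg/day

4.98134 kg/day


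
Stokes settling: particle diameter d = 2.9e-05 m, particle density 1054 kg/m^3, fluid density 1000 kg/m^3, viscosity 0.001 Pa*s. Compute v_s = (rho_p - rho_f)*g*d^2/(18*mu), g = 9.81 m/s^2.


Density difference: rho_p - rho_f = 1054 - 1000 = 54 kg/m^3
d^2 = (2.9e-05)^2 = 8.41e-10 m^2
Numerator = (rho_p - rho_f) * g * d^2 = 54 * 9.81 * 8.41e-10 = 4.4551134e-07
Denominator = 18 * mu = 18 * 0.001 = 0.018
v_s = 4.4551134e-07 / 0.018 = 2.47506e-05 m/s
Check: Re = rho_f * v_s * d / mu = 1000 * 2.47506e-05 * 2.9e-05 / 0.001 = 7.18e-04 < 1, so Stokes' law applies.

2.47506e-05 m/s


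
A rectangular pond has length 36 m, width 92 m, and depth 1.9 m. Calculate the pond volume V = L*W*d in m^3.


Base area = L * W = 36 * 92 = 3312 m^2
Volume = area * depth = 3312 * 1.9 = 6292.8 m^3

6292.8 m^3


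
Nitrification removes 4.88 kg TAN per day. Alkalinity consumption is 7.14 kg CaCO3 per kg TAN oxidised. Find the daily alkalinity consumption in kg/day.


Alkalinity factor: 7.14 kg CaCO3 consumed per kg TAN nitrified
alk = 4.88 kg TAN * 7.14 = 34.8432 kg CaCO3/day

34.8432 kg CaCO3/day


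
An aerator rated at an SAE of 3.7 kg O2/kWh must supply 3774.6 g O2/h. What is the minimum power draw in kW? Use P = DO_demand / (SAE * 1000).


SAE in g O2/kWh = 3.7 * 1000 = 3700 g/kWh
P = DO_demand / SAE_g = 3774.6 / 3700 = 1.02016 kW

1.02016 kW


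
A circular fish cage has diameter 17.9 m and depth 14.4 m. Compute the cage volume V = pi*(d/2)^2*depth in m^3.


r = d/2 = 17.9/2 = 8.95 m
Base area = pi*r^2 = pi*8.95^2 = 251.64943 m^2
Volume = 251.64943 * 14.4 = 3623.75 m^3

3623.75 m^3


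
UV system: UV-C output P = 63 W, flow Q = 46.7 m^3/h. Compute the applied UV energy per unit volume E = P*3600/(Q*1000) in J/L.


Energy delivered per hour = 63 W * 3600 s = 226800 J/h
Volume treated per hour = 46.7 m^3/h * 1000 = 46700 L/h
dose = 226800 / 46700 = 4.85653 J/L

4.85653 J/L


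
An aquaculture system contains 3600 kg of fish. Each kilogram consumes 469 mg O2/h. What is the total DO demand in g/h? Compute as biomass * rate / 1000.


Total O2 consumption (mg/h) = 3600 kg * 469 mg/(kg*h) = 1688400 mg/h
Convert to g/h: 1688400 / 1000 = 1688.4 g/h

1688.4 g/h


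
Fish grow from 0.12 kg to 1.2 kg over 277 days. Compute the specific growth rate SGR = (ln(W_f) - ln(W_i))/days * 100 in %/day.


ln(W_f) = ln(1.2) = 0.18232156
ln(W_i) = ln(0.12) = -2.1202635
ln(W_f) - ln(W_i) = 0.18232156 - -2.1202635 = 2.3025851
SGR = 2.3025851 / 277 * 100 = 0.831258 %/day

0.831258 %/day


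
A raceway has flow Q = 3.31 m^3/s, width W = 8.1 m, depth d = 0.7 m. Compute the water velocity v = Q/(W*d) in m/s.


Cross-sectional area = W * d = 8.1 * 0.7 = 5.67 m^2
Velocity = Q / A = 3.31 / 5.67 = 0.583774 m/s

0.583774 m/s


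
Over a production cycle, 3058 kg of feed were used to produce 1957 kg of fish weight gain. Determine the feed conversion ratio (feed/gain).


FCR = feed consumed / weight gained
FCR = 3058 kg / 1957 kg = 1.5626

1.5626


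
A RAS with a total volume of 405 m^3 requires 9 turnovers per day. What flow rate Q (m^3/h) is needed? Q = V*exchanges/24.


Daily recirculation volume = 405 m^3 * 9 = 3645 m^3/day
Flow rate Q = daily volume / 24 h = 3645 / 24 = 151.875 m^3/h

151.875 m^3/h


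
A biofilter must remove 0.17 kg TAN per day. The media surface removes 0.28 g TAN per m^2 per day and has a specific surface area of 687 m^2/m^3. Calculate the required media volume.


A = 0.17*1000 / 0.28 = 607.14286 m^2
V = 607.14286 / 687 = 0.88376

0.88376 m^3


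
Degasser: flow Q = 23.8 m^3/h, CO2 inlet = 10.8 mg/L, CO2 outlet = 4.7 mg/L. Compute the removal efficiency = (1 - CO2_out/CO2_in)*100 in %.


CO2_out / CO2_in = 4.7 / 10.8 = 0.43518519
Fraction remaining = 0.43518519
efficiency = (1 - 0.43518519) * 100 = 56.4815 %

56.4815 %


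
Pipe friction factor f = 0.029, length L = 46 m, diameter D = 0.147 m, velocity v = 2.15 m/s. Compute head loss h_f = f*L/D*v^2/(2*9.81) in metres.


v^2 = 2.15^2 = 4.6225 m^2/s^2
L/D = 46/0.147 = 312.92517
h_f = f*(L/D)*v^2/(2g) = 0.029 * 312.92517 * 4.6225 / 19.62 = 2.13804 m

2.13804 m


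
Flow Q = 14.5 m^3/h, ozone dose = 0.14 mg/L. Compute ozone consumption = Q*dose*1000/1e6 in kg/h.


O3 demand (mg/h) = Q * dose * 1000 = 14.5 * 0.14 * 1000 = 2030 mg/h
Convert mg to kg: 2030 / 1e6 = 0.00203 kg/h

0.00203 kg/h


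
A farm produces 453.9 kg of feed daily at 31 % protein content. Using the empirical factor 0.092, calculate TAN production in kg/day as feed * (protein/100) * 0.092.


Protein in feed = 453.9 * 31/100 = 140.709 kg/day
TAN = protein * 0.092 = 140.709 * 0.092 = 12.945228 kg/day

12.945228 kg/day


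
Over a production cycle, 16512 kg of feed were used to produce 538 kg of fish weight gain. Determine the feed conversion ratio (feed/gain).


FCR = feed consumed / weight gained
FCR = 16512 kg / 538 kg = 30.6914

30.6914


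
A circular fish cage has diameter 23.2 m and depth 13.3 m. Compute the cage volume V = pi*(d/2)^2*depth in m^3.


r = d/2 = 23.2/2 = 11.6 m
Base area = pi*r^2 = pi*11.6^2 = 422.73271 m^2
Volume = 422.73271 * 13.3 = 5622.35 m^3

5622.35 m^3


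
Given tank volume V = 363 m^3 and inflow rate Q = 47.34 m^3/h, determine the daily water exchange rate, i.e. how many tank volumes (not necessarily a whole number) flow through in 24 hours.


Daily flow volume = 47.34 m^3/h * 24 h = 1136.16 m^3/day
Exchanges = daily flow / tank volume = 1136.16 / 363 = 3.12992 exchanges/day

3.12992 exchanges/day


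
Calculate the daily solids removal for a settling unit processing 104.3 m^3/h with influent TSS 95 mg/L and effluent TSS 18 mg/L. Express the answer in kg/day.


Concentration drop: TSS_in - TSS_out = 95 - 18 = 77 mg/L
Hourly solids removed = Q * dTSS = 104.3 m^3/h * 77 mg/L = 8031.1 g/h  (m^3/h * mg/L = g/h)
Daily solids removed = 8031.1 * 24 = 192746.4 g/day
Convert g to kg: 192746.4 / 1000 = 192.7464 kg/day

192.7464 kg/day


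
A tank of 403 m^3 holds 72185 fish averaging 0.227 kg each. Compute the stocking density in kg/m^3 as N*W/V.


Total biomass = 72185 fish * 0.227 kg = 16385.995 kg
Density = total biomass / volume = 16385.995 / 403 = 40.66 kg/m^3

40.66 kg/m^3


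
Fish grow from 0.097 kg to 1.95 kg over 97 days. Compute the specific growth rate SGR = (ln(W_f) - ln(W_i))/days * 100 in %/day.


ln(W_f) = ln(1.95) = 0.66782937
ln(W_i) = ln(0.097) = -2.3330443
ln(W_f) - ln(W_i) = 0.66782937 - -2.3330443 = 3.0008737
SGR = 3.0008737 / 97 * 100 = 3.09368 %/day

3.09368 %/day


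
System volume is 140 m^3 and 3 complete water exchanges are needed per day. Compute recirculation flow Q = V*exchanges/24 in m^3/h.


Daily recirculation volume = 140 m^3 * 3 = 420 m^3/day
Flow rate Q = daily volume / 24 h = 420 / 24 = 17.5 m^3/h

17.5 m^3/h


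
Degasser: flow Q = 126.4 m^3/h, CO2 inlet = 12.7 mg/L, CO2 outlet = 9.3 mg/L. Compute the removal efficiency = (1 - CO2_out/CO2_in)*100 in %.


CO2_out / CO2_in = 9.3 / 12.7 = 0.73228346
Fraction remaining = 0.73228346
efficiency = (1 - 0.73228346) * 100 = 26.7717 %

26.7717 %


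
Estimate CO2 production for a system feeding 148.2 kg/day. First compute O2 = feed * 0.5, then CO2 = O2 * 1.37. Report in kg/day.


O2 = 148.2 * 0.5 = 74.1
CO2 = 74.1 * 1.37 = 101.517

101.517 kg/day


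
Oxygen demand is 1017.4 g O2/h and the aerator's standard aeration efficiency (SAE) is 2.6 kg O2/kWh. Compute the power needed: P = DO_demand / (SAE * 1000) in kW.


SAE in g O2/kWh = 2.6 * 1000 = 2600 g/kWh
P = DO_demand / SAE_g = 1017.4 / 2600 = 0.391308 kW

0.391308 kW


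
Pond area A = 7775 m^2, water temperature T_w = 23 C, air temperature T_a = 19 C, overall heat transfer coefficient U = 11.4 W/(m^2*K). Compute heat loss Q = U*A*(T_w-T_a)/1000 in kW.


Temperature difference dT = 23 - 19 = 4 K
Heat loss (W) = U * A * dT = 11.4 * 7775 * 4 = 354540 W
Convert to kW: 354540 / 1000 = 354.54 kW

354.54 kW


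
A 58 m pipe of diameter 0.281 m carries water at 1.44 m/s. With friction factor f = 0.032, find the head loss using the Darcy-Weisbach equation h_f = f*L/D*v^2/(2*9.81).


v^2 = 1.44^2 = 2.0736 m^2/s^2
L/D = 58/0.281 = 206.40569
h_f = f*(L/D)*v^2/(2g) = 0.032 * 206.40569 * 2.0736 / 19.62 = 0.698068 m

0.698068 m


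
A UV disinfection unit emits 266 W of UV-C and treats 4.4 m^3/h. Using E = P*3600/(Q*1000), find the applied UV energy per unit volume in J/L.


Energy delivered per hour = 266 W * 3600 s = 957600 J/h
Volume treated per hour = 4.4 m^3/h * 1000 = 4400 L/h
dose = 957600 / 4400 = 217.636 J/L

217.636 J/L


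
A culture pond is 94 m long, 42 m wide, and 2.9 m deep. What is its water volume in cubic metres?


Base area = L * W = 94 * 42 = 3948 m^2
Volume = area * depth = 3948 * 2.9 = 11449.2 m^3

11449.2 m^3


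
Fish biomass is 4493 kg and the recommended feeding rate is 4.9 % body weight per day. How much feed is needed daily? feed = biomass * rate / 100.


Feeding rate fraction = 4.9% / 100 = 0.049
Daily feed = 4493 kg * 0.049 = 220.157 kg/day

220.157 kg/day


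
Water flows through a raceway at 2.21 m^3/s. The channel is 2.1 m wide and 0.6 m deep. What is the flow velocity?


Cross-sectional area = W * d = 2.1 * 0.6 = 1.26 m^2
Velocity = Q / A = 2.21 / 1.26 = 1.75397 m/s

1.75397 m/s


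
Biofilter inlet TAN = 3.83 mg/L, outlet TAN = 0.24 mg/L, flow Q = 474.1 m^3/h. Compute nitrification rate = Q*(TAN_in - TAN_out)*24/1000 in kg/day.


Concentration drop: TAN_in - TAN_out = 3.83 - 0.24 = 3.59 mg/L
Hourly TAN removed = Q * dTAN = 474.1 m^3/h * 3.59 mg/L = 1702.019 g/h  (m^3/h * mg/L = g/h)
Daily TAN removed = 1702.019 * 24 = 40848.456 g/day
Convert to kg/day: 40848.456 / 1000 = 40.848456 kg/day

40.848456 kg/day


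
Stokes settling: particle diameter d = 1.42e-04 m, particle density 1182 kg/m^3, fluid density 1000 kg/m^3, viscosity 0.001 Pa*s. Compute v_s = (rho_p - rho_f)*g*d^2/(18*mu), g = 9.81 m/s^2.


Density difference: rho_p - rho_f = 1182 - 1000 = 182 kg/m^3
d^2 = (1.42e-04)^2 = 2.0164e-08 m^2
Numerator = (rho_p - rho_f) * g * d^2 = 182 * 9.81 * 2.0164e-08 = 3.6001209e-05
Denominator = 18 * mu = 18 * 0.001 = 0.018
v_s = 3.6001209e-05 / 0.018 = 0.00200007 m/s
Check: Re = rho_f * v_s * d / mu = 1000 * 0.00200007 * 1.42e-04 / 0.001 = 0.284 < 1, so Stokes' law applies.

0.00200007 m/s


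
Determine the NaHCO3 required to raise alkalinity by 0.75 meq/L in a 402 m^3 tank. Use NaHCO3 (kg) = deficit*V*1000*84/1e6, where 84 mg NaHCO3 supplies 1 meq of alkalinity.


Tank volume in L = 402 m^3 * 1000 = 402000 L
Total meq required = 0.75 meq/L * 402000 L = 301500 meq
NaHCO3 mass = 301500 meq * 84 mg/meq / 1e6 = 25.326 kg

25.326 kg


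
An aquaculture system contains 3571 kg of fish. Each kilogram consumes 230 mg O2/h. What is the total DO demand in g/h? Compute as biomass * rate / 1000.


Total O2 consumption (mg/h) = 3571 kg * 230 mg/(kg*h) = 821330 mg/h
Convert to g/h: 821330 / 1000 = 821.33 g/h

821.33 g/h


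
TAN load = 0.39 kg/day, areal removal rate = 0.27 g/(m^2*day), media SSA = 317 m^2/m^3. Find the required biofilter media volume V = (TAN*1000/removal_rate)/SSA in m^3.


A = 0.39*1000 / 0.27 = 1444.4444 m^2
V = 1444.4444 / 317 = 4.55661

4.55661 m^3


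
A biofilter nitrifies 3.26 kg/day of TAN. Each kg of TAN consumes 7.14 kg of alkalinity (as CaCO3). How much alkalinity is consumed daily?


Alkalinity factor: 7.14 kg CaCO3 consumed per kg TAN nitrified
alk = 3.26 kg TAN * 7.14 = 23.2764 kg CaCO3/day

23.2764 kg CaCO3/day


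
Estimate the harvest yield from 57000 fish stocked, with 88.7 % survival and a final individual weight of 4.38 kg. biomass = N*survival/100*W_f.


Survivors = 57000 * 88.7/100 = 50559 fish
Harvest biomass = survivors * W_f = 50559 * 4.38 = 221448.42 kg

221448.42 kg


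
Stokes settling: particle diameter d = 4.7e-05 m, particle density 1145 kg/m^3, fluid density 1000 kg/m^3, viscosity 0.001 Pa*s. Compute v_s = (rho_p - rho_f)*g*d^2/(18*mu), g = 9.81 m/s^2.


Density difference: rho_p - rho_f = 1145 - 1000 = 145 kg/m^3
d^2 = (4.7e-05)^2 = 2.209e-09 m^2
Numerator = (rho_p - rho_f) * g * d^2 = 145 * 9.81 * 2.209e-09 = 3.1421921e-06
Denominator = 18 * mu = 18 * 0.001 = 0.018
v_s = 3.1421921e-06 / 0.018 = 1.74566e-04 m/s
Check: Re = rho_f * v_s * d / mu = 1000 * 1.74566e-04 * 4.7e-05 / 0.001 = 0.0082 < 1, so Stokes' law applies.

1.74566e-04 m/s


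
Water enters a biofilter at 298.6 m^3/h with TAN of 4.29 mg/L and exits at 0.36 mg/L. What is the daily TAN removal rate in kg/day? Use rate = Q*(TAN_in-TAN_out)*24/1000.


Concentration drop: TAN_in - TAN_out = 4.29 - 0.36 = 3.93 mg/L
Hourly TAN removed = Q * dTAN = 298.6 m^3/h * 3.93 mg/L = 1173.498 g/h  (m^3/h * mg/L = g/h)
Daily TAN removed = 1173.498 * 24 = 28163.952 g/day
Convert to kg/day: 28163.952 / 1000 = 28.163952 kg/day

28.163952 kg/day


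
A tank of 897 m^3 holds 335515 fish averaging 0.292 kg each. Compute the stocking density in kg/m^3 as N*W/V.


Total biomass = 335515 fish * 0.292 kg = 97970.38 kg
Density = total biomass / volume = 97970.38 / 897 = 109.22 kg/m^3

109.22 kg/m^3


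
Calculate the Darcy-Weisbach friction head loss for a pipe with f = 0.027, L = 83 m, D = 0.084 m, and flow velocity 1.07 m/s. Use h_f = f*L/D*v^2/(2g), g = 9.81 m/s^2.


v^2 = 1.07^2 = 1.1449 m^2/s^2
L/D = 83/0.084 = 988.09524
h_f = f*(L/D)*v^2/(2g) = 0.027 * 988.09524 * 1.1449 / 19.62 = 1.55679 m

1.55679 m


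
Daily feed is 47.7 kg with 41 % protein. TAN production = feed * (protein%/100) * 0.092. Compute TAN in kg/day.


Protein in feed = 47.7 * 41/100 = 19.557 kg/day
TAN = protein * 0.092 = 19.557 * 0.092 = 1.799244 kg/day

1.799244 kg/day


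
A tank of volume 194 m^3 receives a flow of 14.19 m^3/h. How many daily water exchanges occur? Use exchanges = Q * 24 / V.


Daily flow volume = 14.19 m^3/h * 24 h = 340.56 m^3/day
Exchanges = daily flow / tank volume = 340.56 / 194 = 1.75546 exchanges/day

1.75546 exchanges/day


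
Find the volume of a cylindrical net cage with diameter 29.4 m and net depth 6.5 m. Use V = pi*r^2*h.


r = d/2 = 29.4/2 = 14.7 m
Base area = pi*r^2 = pi*14.7^2 = 678.86676 m^2
Volume = 678.86676 * 6.5 = 4412.63 m^3

4412.63 m^3


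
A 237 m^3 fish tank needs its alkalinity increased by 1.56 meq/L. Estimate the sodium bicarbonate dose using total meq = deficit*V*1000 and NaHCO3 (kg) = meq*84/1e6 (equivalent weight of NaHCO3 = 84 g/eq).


Tank volume in L = 237 m^3 * 1000 = 237000 L
Total meq required = 1.56 meq/L * 237000 L = 369720 meq
NaHCO3 mass = 369720 meq * 84 mg/meq / 1e6 = 31.0565 kg

31.0565 kg


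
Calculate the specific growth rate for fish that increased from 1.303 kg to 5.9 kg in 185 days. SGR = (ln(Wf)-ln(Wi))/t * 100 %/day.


ln(W_f) = ln(5.9) = 1.7749524
ln(W_i) = ln(1.303) = 0.2646693
ln(W_f) - ln(W_i) = 1.7749524 - 0.2646693 = 1.5102831
SGR = 1.5102831 / 185 * 100 = 0.816369 %/day

0.816369 %/day


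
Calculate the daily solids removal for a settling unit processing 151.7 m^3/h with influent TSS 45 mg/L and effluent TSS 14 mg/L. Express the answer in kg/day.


Concentration drop: TSS_in - TSS_out = 45 - 14 = 31 mg/L
Hourly solids removed = Q * dTSS = 151.7 m^3/h * 31 mg/L = 4702.7 g/h  (m^3/h * mg/L = g/h)
Daily solids removed = 4702.7 * 24 = 112864.8 g/day
Convert g to kg: 112864.8 / 1000 = 112.8648 kg/day

112.8648 kg/day


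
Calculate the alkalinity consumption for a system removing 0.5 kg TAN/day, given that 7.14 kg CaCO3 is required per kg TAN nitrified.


Alkalinity factor: 7.14 kg CaCO3 consumed per kg TAN nitrified
alk = 0.5 kg TAN * 7.14 = 3.57 kg CaCO3/day

3.57 kg CaCO3/day


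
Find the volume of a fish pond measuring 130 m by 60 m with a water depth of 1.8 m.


Base area = L * W = 130 * 60 = 7800 m^2
Volume = area * depth = 7800 * 1.8 = 14040 m^3

14040 m^3


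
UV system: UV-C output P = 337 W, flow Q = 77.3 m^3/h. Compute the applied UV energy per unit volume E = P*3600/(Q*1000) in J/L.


Energy delivered per hour = 337 W * 3600 s = 1213200 J/h
Volume treated per hour = 77.3 m^3/h * 1000 = 77300 L/h
dose = 1213200 / 77300 = 15.6947 J/L

15.6947 J/L


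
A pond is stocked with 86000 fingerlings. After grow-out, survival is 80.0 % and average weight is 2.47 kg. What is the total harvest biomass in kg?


Survivors = 86000 * 80.0/100 = 68800 fish
Harvest biomass = survivors * W_f = 68800 * 2.47 = 169936 kg

169936 kg


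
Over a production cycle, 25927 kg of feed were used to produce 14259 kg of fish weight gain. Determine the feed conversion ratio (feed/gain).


FCR = feed consumed / weight gained
FCR = 25927 kg / 14259 kg = 1.81829

1.81829


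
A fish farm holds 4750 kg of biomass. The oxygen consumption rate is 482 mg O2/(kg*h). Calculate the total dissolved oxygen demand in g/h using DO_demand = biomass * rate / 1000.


Total O2 consumption (mg/h) = 4750 kg * 482 mg/(kg*h) = 2289500 mg/h
Convert to g/h: 2289500 / 1000 = 2289.5 g/h

2289.5 g/h


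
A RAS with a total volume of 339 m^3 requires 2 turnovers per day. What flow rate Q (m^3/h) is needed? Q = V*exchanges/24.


Daily recirculation volume = 339 m^3 * 2 = 678 m^3/day
Flow rate Q = daily volume / 24 h = 678 / 24 = 28.25 m^3/h

28.25 m^3/h


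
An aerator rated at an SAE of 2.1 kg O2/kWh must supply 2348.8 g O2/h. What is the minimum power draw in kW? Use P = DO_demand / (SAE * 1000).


SAE in g O2/kWh = 2.1 * 1000 = 2100 g/kWh
P = DO_demand / SAE_g = 2348.8 / 2100 = 1.11848 kW

1.11848 kW


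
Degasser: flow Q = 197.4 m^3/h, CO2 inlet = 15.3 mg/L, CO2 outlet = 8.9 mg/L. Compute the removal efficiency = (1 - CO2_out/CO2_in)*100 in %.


CO2_out / CO2_in = 8.9 / 15.3 = 0.58169935
Fraction remaining = 0.58169935
efficiency = (1 - 0.58169935) * 100 = 41.8301 %

41.8301 %


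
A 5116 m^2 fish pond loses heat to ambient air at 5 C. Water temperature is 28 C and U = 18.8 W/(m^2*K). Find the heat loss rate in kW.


Temperature difference dT = 28 - 5 = 23 K
Heat loss (W) = U * A * dT = 18.8 * 5116 * 23 = 2212158.4 W
Convert to kW: 2212158.4 / 1000 = 2212.1584 kW

2212.1584 kW


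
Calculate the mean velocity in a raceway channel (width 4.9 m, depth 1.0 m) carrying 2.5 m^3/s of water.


Cross-sectional area = W * d = 4.9 * 1.0 = 4.9 m^2
Velocity = Q / A = 2.5 / 4.9 = 0.510204 m/s

0.510204 m/s
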